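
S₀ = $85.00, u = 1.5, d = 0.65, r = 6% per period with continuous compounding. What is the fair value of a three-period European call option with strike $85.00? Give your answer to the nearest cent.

Risk-neutral probability p = (e^0.06 − 0.65)/(1.5 − 0.65) = 0.4118/0.8500 = 0.4845
Terminal stock prices: S_uuu = 286.9, S_uud = 124.3, S_udd = 53.87, S_ddd = 23.34
Terminal payoffs (S − K): max(201.9, 0) = 201.9, max(39.31, 0) = 39.31, max(-31.13, 0) = 0, max(-61.66, 0) = 0
Node uu (S = 191.2): V_uu = e^(−0.06)·[0.4845·201.8750 + 0.5155·39.3125] = 111.2000
Node ud (S = 82.88): V_ud = e^(−0.06)·[0.4845·39.3125 + 0.5155·0.0000] = 17.9382
Node dd (S = 35.91): V_dd = e^(−0.06)·[0.4845·0.0000 + 0.5155·0.0000] = 0.0000
Node u (S = 127.5): V_u = e^(−0.06)·[0.4845·111.2000 + 0.5155·17.9382] = 59.4487
Node d (S = 55.25): V_d = e^(−0.06)·[0.4845·17.9382 + 0.5155·0.0000] = 8.1852
Node 0 (S = 85): V_0 = e^(−0.06)·[0.4845·59.4487 + 0.5155·8.1852] = 31.0999

$31.10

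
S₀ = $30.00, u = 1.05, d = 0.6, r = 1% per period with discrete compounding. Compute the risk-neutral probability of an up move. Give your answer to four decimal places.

Risk-neutral probability p = (1 + 0.01 − 0.6)/(1.05 − 0.6) = 0.4100/0.4500 = 0.9111

p = 0.9111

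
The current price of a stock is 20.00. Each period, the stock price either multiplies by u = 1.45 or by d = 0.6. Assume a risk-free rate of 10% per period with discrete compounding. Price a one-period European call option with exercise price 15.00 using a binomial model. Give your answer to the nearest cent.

Risk-neutral probability p = (1 + 0.1 − 0.6)/(1.45 − 0.6) = 0.5000/0.8500 = 0.5882
Terminal stock prices: S_u = 29, S_d = 12
Terminal payoffs (S − K): max(14, 0) = 14, max(-3, 0) = 0
Node 0 (S = 20): V_0 = 1/1.1·[0.5882·14.0000 + 0.4118·0.0000] = 7.4866

7.49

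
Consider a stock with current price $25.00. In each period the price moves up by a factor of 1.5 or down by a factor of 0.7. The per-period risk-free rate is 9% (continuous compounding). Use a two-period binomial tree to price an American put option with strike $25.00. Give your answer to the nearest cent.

$3.48

Risk-neutral probability p = (e^0.09 − 0.7)/(1.5 − 0.7) = 0.3942/0.8000 = 0.4927
Terminal stock prices: S_uu = 56.25, S_ud = 26.25, S_dd = 12.25
Terminal payoffs (K − S): max(-31.25, 0) = 0, max(-1.25, 0) = 0, max(12.75, 0) = 12.75
Node u (S = 37.5): continuation = e^(−0.09)·[0.4927·0.0000 + 0.5073·0.0000] = 0.0000; exercise value = 0.0000 ≤ continuation, so V_u = 0.0000
Node d (S = 17.5): continuation = e^(−0.09)·[0.4927·0.0000 + 0.5073·12.7500] = 5.9112; exercise value = 7.5000 > continuation, so V_d = 7.5000 (exercise)
Node 0 (S = 25): continuation = e^(−0.09)·[0.4927·0.0000 + 0.5073·7.5000] = 3.4772; exercise value = 0.0000 ≤ continuation, so V_0 = 3.4772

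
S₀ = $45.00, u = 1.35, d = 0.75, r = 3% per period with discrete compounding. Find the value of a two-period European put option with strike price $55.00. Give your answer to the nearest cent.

$12.39

Risk-neutral probability p = (1 + 0.03 − 0.75)/(1.35 − 0.75) = 0.2800/0.6000 = 0.4667
Terminal stock prices: S_uu = 82.01, S_ud = 45.56, S_dd = 25.31
Terminal payoffs (K − S): max(-27.01, 0) = 0, max(9.437, 0) = 9.437, max(29.69, 0) = 29.69
Node u (S = 60.75): V_u = 1/1.03·[0.4667·0.0000 + 0.5333·9.4375] = 4.8867
Node d (S = 33.75): V_d = 1/1.03·[0.4667·9.4375 + 0.5333·29.6875] = 19.6481
Node 0 (S = 45): V_0 = 1/1.03·[0.4667·4.8867 + 0.5333·19.6481] = 12.3878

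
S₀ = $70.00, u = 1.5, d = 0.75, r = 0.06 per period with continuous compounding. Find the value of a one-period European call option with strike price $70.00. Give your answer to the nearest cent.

$13.70

Risk-neutral probability p = (e^0.06 − 0.75)/(1.5 − 0.75) = 0.3118/0.7500 = 0.4158
Terminal stock prices: S_u = 105, S_d = 52.5
Terminal payoffs (S − K): max(35, 0) = 35, max(-17.5, 0) = 0
Node 0 (S = 70): V_0 = e^(−0.06)·[0.4158·35.0000 + 0.5842·0.0000] = 13.7049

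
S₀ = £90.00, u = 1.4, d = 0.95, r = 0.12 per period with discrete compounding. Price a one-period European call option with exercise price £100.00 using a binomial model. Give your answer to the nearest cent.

Risk-neutral probability p = (1 + 0.12 − 0.95)/(1.4 − 0.95) = 0.1700/0.4500 = 0.3778
Terminal stock prices: S_u = 126, S_d = 85.5
Terminal payoffs (S − K): max(26, 0) = 26, max(-14.5, 0) = 0
Node 0 (S = 90): V_0 = 1/1.12·[0.3778·26.0000 + 0.6222·0.0000] = 8.7698

£8.77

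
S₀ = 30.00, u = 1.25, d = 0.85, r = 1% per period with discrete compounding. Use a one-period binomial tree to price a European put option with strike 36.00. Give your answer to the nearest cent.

Risk-neutral probability p = (1 + 0.01 − 0.85)/(1.25 − 0.85) = 0.1600/0.4000 = 0.4000
Terminal stock prices: S_u = 37.5, S_d = 25.5
Terminal payoffs (K − S): max(-1.5, 0) = 0, max(10.5, 0) = 10.5
Node 0 (S = 30): V_0 = 1/1.01·[0.4000·0.0000 + 0.6000·10.5000] = 6.2376

6.24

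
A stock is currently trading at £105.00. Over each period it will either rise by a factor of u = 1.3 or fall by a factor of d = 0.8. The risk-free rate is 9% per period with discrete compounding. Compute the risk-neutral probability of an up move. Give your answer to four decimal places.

Risk-neutral probability p = (1 + 0.09 − 0.8)/(1.3 − 0.8) = 0.2900/0.5000 = 0.5800

p = 0.5800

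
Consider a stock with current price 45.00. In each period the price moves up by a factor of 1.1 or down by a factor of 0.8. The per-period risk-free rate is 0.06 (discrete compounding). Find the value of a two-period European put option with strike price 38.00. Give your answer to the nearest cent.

Risk-neutral probability p = (1 + 0.06 − 0.8)/(1.1 − 0.8) = 0.2600/0.3000 = 0.8667
Terminal stock prices: S_uu = 54.45, S_ud = 39.6, S_dd = 28.8
Terminal payoffs (K − S): max(-16.45, 0) = 0, max(-1.6, 0) = 0, max(9.2, 0) = 9.2
Node u (S = 49.5): V_u = 1/1.06·[0.8667·0.0000 + 0.1333·0.0000] = 0.0000
Node d (S = 36): V_d = 1/1.06·[0.8667·0.0000 + 0.1333·9.2000] = 1.1572
Node 0 (S = 45): V_0 = 1/1.06·[0.8667·0.0000 + 0.1333·1.1572] = 0.1456

0.15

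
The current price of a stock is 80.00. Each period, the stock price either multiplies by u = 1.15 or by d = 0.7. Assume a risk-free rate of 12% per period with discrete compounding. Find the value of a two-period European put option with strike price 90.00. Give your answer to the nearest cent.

Risk-neutral probability p = (1 + 0.12 − 0.7)/(1.15 − 0.7) = 0.4200/0.4500 = 0.9333
Terminal stock prices: S_uu = 105.8, S_ud = 64.4, S_dd = 39.2
Terminal payoffs (K − S): max(-15.8, 0) = 0, max(25.6, 0) = 25.6, max(50.8, 0) = 50.8
Node u (S = 92): V_u = 1/1.12·[0.9333·0.0000 + 0.0667·25.6000] = 1.5238
Node d (S = 56): V_d = 1/1.12·[0.9333·25.6000 + 0.0667·50.8000] = 24.3571
Node 0 (S = 80): V_0 = 1/1.12·[0.9333·1.5238 + 0.0667·24.3571] = 2.7197

2.72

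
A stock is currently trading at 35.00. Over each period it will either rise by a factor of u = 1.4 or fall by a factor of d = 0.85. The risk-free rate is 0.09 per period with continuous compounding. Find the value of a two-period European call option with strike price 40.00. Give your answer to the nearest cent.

Risk-neutral probability p = (e^0.09 − 0.85)/(1.4 − 0.85) = 0.2442/0.5500 = 0.4440
Terminal stock prices: S_uu = 68.6, S_ud = 41.65, S_dd = 25.29
Terminal payoffs (S − K): max(28.6, 0) = 28.6, max(1.65, 0) = 1.65, max(-14.71, 0) = 0
Node u (S = 49): V_u = e^(−0.09)·[0.4440·28.6000 + 0.5560·1.6500] = 12.4428
Node d (S = 29.75): V_d = e^(−0.09)·[0.4440·1.6500 + 0.5560·0.0000] = 0.6695
Node 0 (S = 35): V_0 = e^(−0.09)·[0.4440·12.4428 + 0.5560·0.6695] = 5.3888

5.39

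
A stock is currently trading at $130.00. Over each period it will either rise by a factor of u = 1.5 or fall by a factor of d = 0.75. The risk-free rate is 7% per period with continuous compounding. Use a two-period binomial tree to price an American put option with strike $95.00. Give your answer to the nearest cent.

Risk-neutral probability p = (e^0.07 − 0.75)/(1.5 − 0.75) = 0.3225/0.7500 = 0.4300
Terminal stock prices: S_uu = 292.5, S_ud = 146.2, S_dd = 73.12
Terminal payoffs (K − S): max(-197.5, 0) = 0, max(-51.25, 0) = 0, max(21.88, 0) = 21.88
Node u (S = 195): continuation = e^(−0.07)·[0.4300·0.0000 + 0.5700·0.0000] = 0.0000; exercise value = 0.0000 ≤ continuation, so V_u = 0.0000
Node d (S = 97.5): continuation = e^(−0.07)·[0.4300·0.0000 + 0.5700·21.8750] = 11.6256; exercise value = 0.0000 ≤ continuation, so V_d = 11.6256
Node 0 (S = 130): continuation = e^(−0.07)·[0.4300·0.0000 + 0.5700·11.6256] = 6.1785; exercise value = 0.0000 ≤ continuation, so V_0 = 6.1785

$6.18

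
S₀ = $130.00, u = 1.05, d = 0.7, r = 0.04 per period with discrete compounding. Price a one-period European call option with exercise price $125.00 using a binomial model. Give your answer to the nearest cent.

Risk-neutral probability p = (1 + 0.04 − 0.7)/(1.05 − 0.7) = 0.3400/0.3500 = 0.9714
Terminal stock prices: S_u = 136.5, S_d = 91
Terminal payoffs (S − K): max(11.5, 0) = 11.5, max(-34, 0) = 0
Node 0 (S = 130): V_0 = 1/1.04·[0.9714·11.5000 + 0.0286·0.0000] = 10.7418

$10.74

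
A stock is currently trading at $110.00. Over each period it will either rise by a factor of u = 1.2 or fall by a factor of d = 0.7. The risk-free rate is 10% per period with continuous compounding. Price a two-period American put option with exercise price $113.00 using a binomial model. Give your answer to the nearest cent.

Risk-neutral probability p = (e^0.1 − 0.7)/(1.2 − 0.7) = 0.4052/0.5000 = 0.8103
Terminal stock prices: S_uu = 158.4, S_ud = 92.4, S_dd = 53.9
Terminal payoffs (K − S): max(-45.4, 0) = 0, max(20.6, 0) = 20.6, max(59.1, 0) = 59.1
Node u (S = 132): continuation = e^(−0.1)·[0.8103·0.0000 + 0.1897·20.6000] = 3.5352; exercise value = 0.0000 ≤ continuation, so V_u = 3.5352
Node d (S = 77): continuation = e^(−0.1)·[0.8103·20.6000 + 0.1897·59.1000] = 25.2466; exercise value = 36.0000 > continuation, so V_d = 36.0000 (exercise)
Node 0 (S = 110): continuation = e^(−0.1)·[0.8103·3.5352 + 0.1897·36.0000] = 8.7700; exercise value = 3.0000 ≤ continuation, so V_0 = 8.7700

$8.77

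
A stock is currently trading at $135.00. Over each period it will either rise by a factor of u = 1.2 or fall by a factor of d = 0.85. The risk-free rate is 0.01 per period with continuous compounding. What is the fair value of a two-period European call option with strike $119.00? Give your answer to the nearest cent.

$24.55

Risk-neutral probability p = (e^0.01 − 0.85)/(1.2 − 0.85) = 0.1601/0.3500 = 0.4573
Terminal stock prices: S_uu = 194.4, S_ud = 137.7, S_dd = 97.54
Terminal payoffs (S − K): max(75.4, 0) = 75.4, max(18.7, 0) = 18.7, max(-21.46, 0) = 0
Node u (S = 162): V_u = e^(−0.01)·[0.4573·75.4000 + 0.5427·18.7000] = 44.1841
Node d (S = 114.8): V_d = e^(−0.01)·[0.4573·18.7000 + 0.5427·0.0000] = 8.4662
Node 0 (S = 135): V_0 = e^(−0.01)·[0.4573·44.1841 + 0.5427·8.4662] = 24.5527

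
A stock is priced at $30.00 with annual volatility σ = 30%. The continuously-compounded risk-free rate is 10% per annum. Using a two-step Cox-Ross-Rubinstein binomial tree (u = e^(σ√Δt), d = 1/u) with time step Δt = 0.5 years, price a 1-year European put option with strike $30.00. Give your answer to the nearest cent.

CRR parameters: u = e^(σ√Δt) = e^(0.3·√0.5) = 1.2363, d = 1/u = 0.8089
Per-period rate: rΔt = 0.1·0.5 = 0.05, so R = e^0.05 = 1.0513
Risk-neutral probability p = (e^0.05 − 0.8089)/(1.2363 − 0.8089) = 0.2424/0.4275 = 0.5671
Terminal stock prices: S_uu = 45.85, S_ud = 30, S_dd = 19.63
Terminal payoffs (K − S): max(-15.85, 0) = 0, max(0, 0) = 0, max(10.37, 0) = 10.37
Node u (S = 37.09): V_u = e^(−0.05)·[0.5671·0.0000 + 0.4329·0.0000] = 0.0000
Node d (S = 24.27): V_d = e^(−0.05)·[0.5671·0.0000 + 0.4329·10.3725] = 4.2711
Node 0 (S = 30): V_0 = e^(−0.05)·[0.5671·0.0000 + 0.4329·4.2711] = 1.7588

$1.76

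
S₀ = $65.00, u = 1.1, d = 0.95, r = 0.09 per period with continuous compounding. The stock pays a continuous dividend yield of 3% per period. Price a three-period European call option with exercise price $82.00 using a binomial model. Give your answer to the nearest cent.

Per-period risk-free factor R = e^0.09 = 1.0942; dividend-adjusted growth = e^(0.09−0.03) = 1.0618.
Risk-neutral probability p = (1.0618 − 0.95)/(1.1 − 0.95) = 0.1118/0.1500 = 0.7456
Terminal stock prices: S_uuu = 86.52, S_uud = 74.72, S_udd = 64.53, S_ddd = 55.73
Terminal payoffs (S − K): max(4.515, 0) = 4.515, max(-7.282, 0) = 0, max(-17.47, 0) = 0, max(-26.27, 0) = 0
Node uu (S = 78.65): V_uu = e^(−0.09)·[0.7456·4.5150 + 0.2544·0.0000] = 3.0765
Node ud (S = 67.92): V_ud = e^(−0.09)·[0.7456·0.0000 + 0.2544·0.0000] = 0.0000
Node dd (S = 58.66): V_dd = e^(−0.09)·[0.7456·0.0000 + 0.2544·0.0000] = 0.0000
Node u (S = 71.5): V_u = e^(−0.09)·[0.7456·3.0765 + 0.2544·0.0000] = 2.0964
Node d (S = 61.75): V_d = e^(−0.09)·[0.7456·0.0000 + 0.2544·0.0000] = 0.0000
Node 0 (S = 65): V_0 = e^(−0.09)·[0.7456·2.0964 + 0.2544·0.0000] = 1.4285

$1.43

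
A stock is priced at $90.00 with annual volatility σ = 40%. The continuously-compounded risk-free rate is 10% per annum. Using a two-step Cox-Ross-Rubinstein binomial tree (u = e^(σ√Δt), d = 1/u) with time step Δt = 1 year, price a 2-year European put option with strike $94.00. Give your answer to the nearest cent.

CRR parameters: u = e^(σ√Δt) = e^(0.4·√1) = 1.4918, d = 1/u = 0.6703
Per-period rate: rΔt = 0.1·1 = 0.1, so R = e^0.1 = 1.1052
Risk-neutral probability p = (e^0.1 − 0.6703)/(1.4918 − 0.6703) = 0.4349/0.8215 = 0.5293
Terminal stock prices: S_uu = 200.3, S_ud = 90, S_dd = 40.44
Terminal payoffs (K − S): max(-106.3, 0) = 0, max(4, 0) = 4, max(53.56, 0) = 53.56
Node u (S = 134.3): V_u = e^(−0.1)·[0.5293·0.0000 + 0.4707·4.0000] = 1.7035
Node d (S = 60.33): V_d = e^(−0.1)·[0.5293·4.0000 + 0.4707·53.5604] = 24.7259
Node 0 (S = 90): V_0 = e^(−0.1)·[0.5293·1.7035 + 0.4707·24.7259] = 11.3461

$11.35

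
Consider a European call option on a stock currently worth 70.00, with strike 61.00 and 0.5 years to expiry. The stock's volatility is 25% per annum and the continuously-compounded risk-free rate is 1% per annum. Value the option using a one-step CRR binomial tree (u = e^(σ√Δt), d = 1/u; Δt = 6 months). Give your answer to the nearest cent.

CRR parameters: u = e^(σ√Δt) = e^(0.25·√0.5) = 1.1934, d = 1/u = 0.8380
Per-period rate: rΔt = 0.01·0.5 = 0.005, so R = e^0.005 = 1.0050
Risk-neutral probability p = (e^0.005 − 0.8380)/(1.1934 − 0.8380) = 0.1670/0.3554 = 0.4700
Terminal stock prices: S_u = 83.54, S_d = 58.66
Terminal payoffs (S − K): max(22.54, 0) = 22.54, max(-2.342, 0) = 0
Node 0 (S = 70): V_0 = e^(−0.005)·[0.4700·22.5355 + 0.5300·0.0000] = 10.5394

10.54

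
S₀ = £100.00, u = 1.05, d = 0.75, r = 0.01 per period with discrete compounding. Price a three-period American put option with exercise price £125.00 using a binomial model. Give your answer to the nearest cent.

£25.00

Risk-neutral probability p = (1 + 0.01 − 0.75)/(1.05 − 0.75) = 0.2600/0.3000 = 0.8667
Terminal stock prices: S_uuu = 115.8, S_uud = 82.69, S_udd = 59.06, S_ddd = 42.19
Terminal payoffs (K − S): max(9.237, 0) = 9.237, max(42.31, 0) = 42.31, max(65.94, 0) = 65.94, max(82.81, 0) = 82.81
Node uu (S = 110.2): continuation = 1/1.01·[0.8667·9.2375 + 0.1333·42.3125] = 13.5124; exercise value = 14.7500 > continuation, so V_uu = 14.7500 (exercise)
Node ud (S = 78.75): continuation = 1/1.01·[0.8667·42.3125 + 0.1333·65.9375] = 45.0124; exercise value = 46.2500 > continuation, so V_ud = 46.2500 (exercise)
Node dd (S = 56.25): continuation = 1/1.01·[0.8667·65.9375 + 0.1333·82.8125] = 67.5124; exercise value = 68.7500 > continuation, so V_dd = 68.7500 (exercise)
Node u (S = 105): continuation = 1/1.01·[0.8667·14.7500 + 0.1333·46.2500] = 18.7624; exercise value = 20.0000 > continuation, so V_u = 20.0000 (exercise)
Node d (S = 75): continuation = 1/1.01·[0.8667·46.2500 + 0.1333·68.7500] = 48.7624; exercise value = 50.0000 > continuation, so V_d = 50.0000 (exercise)
Node 0 (S = 100): continuation = 1/1.01·[0.8667·20.0000 + 0.1333·50.0000] = 23.7624; exercise value = 25.0000 > continuation, so V_0 = 25.0000 (exercise)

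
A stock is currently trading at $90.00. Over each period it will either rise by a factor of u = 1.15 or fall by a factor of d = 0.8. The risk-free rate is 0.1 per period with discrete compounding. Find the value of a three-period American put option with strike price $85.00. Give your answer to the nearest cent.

Risk-neutral probability p = (1 + 0.1 − 0.8)/(1.15 − 0.8) = 0.3000/0.3500 = 0.8571
Terminal stock prices: S_uuu = 136.9, S_uud = 95.22, S_udd = 66.24, S_ddd = 46.08
Terminal payoffs (K − S): max(-51.88, 0) = 0, max(-10.22, 0) = 0, max(18.76, 0) = 18.76, max(38.92, 0) = 38.92
Node uu (S = 119): continuation = 1/1.1·[0.8571·0.0000 + 0.1429·0.0000] = 0.0000; exercise value = 0.0000 ≤ continuation, so V_uu = 0.0000
Node ud (S = 82.8): continuation = 1/1.1·[0.8571·0.0000 + 0.1429·18.7600] = 2.4364; exercise value = 2.2000 ≤ continuation, so V_ud = 2.4364
Node dd (S = 57.6): continuation = 1/1.1·[0.8571·18.7600 + 0.1429·38.9200] = 19.6727; exercise value = 27.4000 > continuation, so V_dd = 27.4000 (exercise)
Node u (S = 103.5): continuation = 1/1.1·[0.8571·0.0000 + 0.1429·2.4364] = 0.3164; exercise value = 0.0000 ≤ continuation, so V_u = 0.3164
Node d (S = 72): continuation = 1/1.1·[0.8571·2.4364 + 0.1429·27.4000] = 5.4569; exercise value = 13.0000 > continuation, so V_d = 13.0000 (exercise)
Node 0 (S = 90): continuation = 1/1.1·[0.8571·0.3164 + 0.1429·13.0000] = 1.9349; exercise value = 0.0000 ≤ continuation, so V_0 = 1.9349

$1.93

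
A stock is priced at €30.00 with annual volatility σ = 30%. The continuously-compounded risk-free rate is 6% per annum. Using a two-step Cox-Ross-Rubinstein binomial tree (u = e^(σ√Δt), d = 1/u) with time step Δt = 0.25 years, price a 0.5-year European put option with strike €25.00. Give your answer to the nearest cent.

CRR parameters: u = e^(σ√Δt) = e^(0.3·√0.25) = 1.1618, d = 1/u = 0.8607
Per-period rate: rΔt = 0.06·0.25 = 0.015, so R = e^0.015 = 1.0151
Risk-neutral probability p = (e^0.015 − 0.8607)/(1.1618 − 0.8607) = 0.1544/0.3011 = 0.5128
Terminal stock prices: S_uu = 40.5, S_ud = 30, S_dd = 22.22
Terminal payoffs (K − S): max(-15.5, 0) = 0, max(-5, 0) = 0, max(2.775, 0) = 2.775
Node u (S = 34.86): V_u = e^(−0.015)·[0.5128·0.0000 + 0.4872·0.0000] = 0.0000
Node d (S = 25.82): V_d = e^(−0.015)·[0.5128·0.0000 + 0.4872·2.7755] = 1.3322
Node 0 (S = 30): V_0 = e^(−0.015)·[0.5128·0.0000 + 0.4872·1.3322] = 0.6394

€0.64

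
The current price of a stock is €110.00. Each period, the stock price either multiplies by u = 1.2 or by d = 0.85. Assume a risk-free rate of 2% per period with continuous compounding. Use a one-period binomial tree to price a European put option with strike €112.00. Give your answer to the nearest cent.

Risk-neutral probability p = (e^0.02 − 0.85)/(1.2 − 0.85) = 0.1702/0.3500 = 0.4863
Terminal stock prices: S_u = 132, S_d = 93.5
Terminal payoffs (K − S): max(-20, 0) = 0, max(18.5, 0) = 18.5
Node 0 (S = 110): V_0 = e^(−0.02)·[0.4863·0.0000 + 0.5137·18.5000] = 9.3155

€9.32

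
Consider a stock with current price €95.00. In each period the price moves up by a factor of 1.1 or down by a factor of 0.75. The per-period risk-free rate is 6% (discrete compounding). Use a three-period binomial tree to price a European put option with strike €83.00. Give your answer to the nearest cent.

€0.76

Risk-neutral probability p = (1 + 0.06 − 0.75)/(1.1 − 0.75) = 0.3100/0.3500 = 0.8857
Terminal stock prices: S_uuu = 126.4, S_uud = 86.21, S_udd = 58.78, S_ddd = 40.08
Terminal payoffs (K − S): max(-43.45, 0) = 0, max(-3.213, 0) = 0, max(24.22, 0) = 24.22, max(42.92, 0) = 42.92
Node uu (S = 115): V_uu = 1/1.06·[0.8857·0.0000 + 0.1143·0.0000] = 0.0000
Node ud (S = 78.38): V_ud = 1/1.06·[0.8857·0.0000 + 0.1143·24.2187] = 2.6112
Node dd (S = 53.44): V_dd = 1/1.06·[0.8857·24.2187 + 0.1143·42.9219] = 24.8644
Node u (S = 104.5): V_u = 1/1.06·[0.8857·0.0000 + 0.1143·2.6112] = 0.2815
Node d (S = 71.25): V_d = 1/1.06·[0.8857·2.6112 + 0.1143·24.8644] = 4.8626
Node 0 (S = 95): V_0 = 1/1.06·[0.8857·0.2815 + 0.1143·4.8626] = 0.7595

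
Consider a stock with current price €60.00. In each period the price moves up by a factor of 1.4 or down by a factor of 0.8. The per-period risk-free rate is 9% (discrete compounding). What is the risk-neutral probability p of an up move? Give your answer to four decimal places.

p = 0.4833

Risk-neutral probability p = (1 + 0.09 − 0.8)/(1.4 − 0.8) = 0.2900/0.6000 = 0.4833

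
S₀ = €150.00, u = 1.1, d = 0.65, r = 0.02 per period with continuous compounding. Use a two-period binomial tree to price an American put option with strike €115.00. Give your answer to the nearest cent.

€4.13

Risk-neutral probability p = (e^0.02 − 0.65)/(1.1 − 0.65) = 0.3702/0.4500 = 0.8227
Terminal stock prices: S_uu = 181.5, S_ud = 107.2, S_dd = 63.38
Terminal payoffs (K − S): max(-66.5, 0) = 0, max(7.75, 0) = 7.75, max(51.62, 0) = 51.62
Node u (S = 165): continuation = e^(−0.02)·[0.8227·0.0000 + 0.1773·7.7500] = 1.3471; exercise value = 0.0000 ≤ continuation, so V_u = 1.3471
Node d (S = 97.5): continuation = e^(−0.02)·[0.8227·7.7500 + 0.1773·51.6250] = 15.2228; exercise value = 17.5000 > continuation, so V_d = 17.5000 (exercise)
Node 0 (S = 150): continuation = e^(−0.02)·[0.8227·1.3471 + 0.1773·17.5000] = 4.1281; exercise value = 0.0000 ≤ continuation, so V_0 = 4.1281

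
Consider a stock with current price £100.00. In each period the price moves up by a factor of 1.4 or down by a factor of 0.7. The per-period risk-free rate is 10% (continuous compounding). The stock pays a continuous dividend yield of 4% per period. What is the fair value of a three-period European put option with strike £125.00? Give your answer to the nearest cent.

£22.70

Per-period risk-free factor R = e^0.1 = 1.1052; dividend-adjusted growth = e^(0.1−0.04) = 1.0618.
Risk-neutral probability p = (1.0618 − 0.7)/(1.4 − 0.7) = 0.3618/0.7000 = 0.5169
Terminal stock prices: S_uuu = 274.4, S_uud = 137.2, S_udd = 68.6, S_ddd = 34.3
Terminal payoffs (K − S): max(-149.4, 0) = 0, max(-12.2, 0) = 0, max(56.4, 0) = 56.4, max(90.7, 0) = 90.7
Node uu (S = 196): V_uu = e^(−0.1)·[0.5169·0.0000 + 0.4831·0.0000] = 0.0000
Node ud (S = 98): V_ud = e^(−0.1)·[0.5169·0.0000 + 0.4831·56.4000] = 24.6535
Node dd (S = 49): V_dd = e^(−0.1)·[0.5169·56.4000 + 0.4831·90.7000] = 66.0260
Node u (S = 140): V_u = e^(−0.1)·[0.5169·0.0000 + 0.4831·24.6535] = 10.7765
Node d (S = 70): V_d = e^(−0.1)·[0.5169·24.6535 + 0.4831·66.0260] = 40.3921
Node 0 (S = 100): V_0 = e^(−0.1)·[0.5169·10.7765 + 0.4831·40.3921] = 22.6965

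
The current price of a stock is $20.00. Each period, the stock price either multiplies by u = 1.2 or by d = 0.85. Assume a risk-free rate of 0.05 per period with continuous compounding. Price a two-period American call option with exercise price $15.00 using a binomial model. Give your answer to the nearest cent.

$6.52

Risk-neutral probability p = (e^0.05 − 0.85)/(1.2 − 0.85) = 0.2013/0.3500 = 0.5751
Terminal stock prices: S_uu = 28.8, S_ud = 20.4, S_dd = 14.45
Terminal payoffs (S − K): max(13.8, 0) = 13.8, max(5.4, 0) = 5.4, max(-0.55, 0) = 0
Node u (S = 24): continuation = e^(−0.05)·[0.5751·13.8000 + 0.4249·5.4000] = 9.7316; exercise value = 9.0000 ≤ continuation, so V_u = 9.7316
Node d (S = 17): continuation = e^(−0.05)·[0.5751·5.4000 + 0.4249·0.0000] = 2.9539; exercise value = 2.0000 ≤ continuation, so V_d = 2.9539
Node 0 (S = 20): continuation = e^(−0.05)·[0.5751·9.7316 + 0.4249·2.9539] = 6.5173; exercise value = 5.0000 ≤ continuation, so V_0 = 6.5173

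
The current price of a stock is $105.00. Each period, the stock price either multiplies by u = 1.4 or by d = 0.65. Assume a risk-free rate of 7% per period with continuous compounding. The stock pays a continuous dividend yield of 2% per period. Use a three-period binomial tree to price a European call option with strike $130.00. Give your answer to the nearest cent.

$20.85

Per-period risk-free factor R = e^0.07 = 1.0725; dividend-adjusted growth = e^(0.07−0.02) = 1.0513.
Risk-neutral probability p = (1.0513 − 0.65)/(1.4 − 0.65) = 0.4013/0.7500 = 0.5350
Terminal stock prices: S_uuu = 288.1, S_uud = 133.8, S_udd = 62.11, S_ddd = 28.84
Terminal payoffs (S − K): max(158.1, 0) = 158.1, max(3.77, 0) = 3.77, max(-67.89, 0) = 0, max(-101.2, 0) = 0
Node uu (S = 205.8): V_uu = e^(−0.07)·[0.5350·158.1200 + 0.4650·3.7700] = 80.5137
Node ud (S = 95.55): V_ud = e^(−0.07)·[0.5350·3.7700 + 0.4650·0.0000] = 1.8807
Node dd (S = 44.36): V_dd = e^(−0.07)·[0.5350·0.0000 + 0.4650·0.0000] = 0.0000
Node u (S = 147): V_u = e^(−0.07)·[0.5350·80.5137 + 0.4650·1.8807] = 40.9802
Node d (S = 68.25): V_d = e^(−0.07)·[0.5350·1.8807 + 0.4650·0.0000] = 0.9382
Node 0 (S = 105): V_0 = e^(−0.07)·[0.5350·40.9802 + 0.4650·0.9382] = 20.8500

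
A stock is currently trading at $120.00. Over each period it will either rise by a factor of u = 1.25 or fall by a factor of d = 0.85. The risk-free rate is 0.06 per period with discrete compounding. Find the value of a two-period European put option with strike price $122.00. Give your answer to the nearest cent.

Risk-neutral probability p = (1 + 0.06 − 0.85)/(1.25 − 0.85) = 0.2100/0.4000 = 0.5250
Terminal stock prices: S_uu = 187.5, S_ud = 127.5, S_dd = 86.7
Terminal payoffs (K − S): max(-65.5, 0) = 0, max(-5.5, 0) = 0, max(35.3, 0) = 35.3
Node u (S = 150): V_u = 1/1.06·[0.5250·0.0000 + 0.4750·0.0000] = 0.0000
Node d (S = 102): V_d = 1/1.06·[0.5250·0.0000 + 0.4750·35.3000] = 15.8184
Node 0 (S = 120): V_0 = 1/1.06·[0.5250·0.0000 + 0.4750·15.8184] = 7.0884

$7.09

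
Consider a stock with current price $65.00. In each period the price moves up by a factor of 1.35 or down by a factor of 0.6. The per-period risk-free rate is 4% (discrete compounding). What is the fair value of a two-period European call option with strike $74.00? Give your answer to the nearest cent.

$14.15

Risk-neutral probability p = (1 + 0.04 − 0.6)/(1.35 − 0.6) = 0.4400/0.7500 = 0.5867
Terminal stock prices: S_uu = 118.5, S_ud = 52.65, S_dd = 23.4
Terminal payoffs (S − K): max(44.46, 0) = 44.46, max(-21.35, 0) = 0, max(-50.6, 0) = 0
Node u (S = 87.75): V_u = 1/1.04·[0.5867·44.4625 + 0.4133·0.0000] = 25.0814
Node d (S = 39): V_d = 1/1.04·[0.5867·0.0000 + 0.4133·0.0000] = 0.0000
Node 0 (S = 65): V_0 = 1/1.04·[0.5867·25.0814 + 0.4133·0.0000] = 14.1485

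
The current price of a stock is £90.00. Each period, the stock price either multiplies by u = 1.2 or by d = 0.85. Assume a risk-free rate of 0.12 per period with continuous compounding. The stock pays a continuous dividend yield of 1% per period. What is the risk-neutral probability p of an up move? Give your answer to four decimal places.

p = 0.7608

Per-period risk-free factor R = e^0.12 = 1.1275; dividend-adjusted growth = e^(0.12−0.01) = 1.1163.
Risk-neutral probability p = (1.1163 − 0.85)/(1.2 − 0.85) = 0.2663/0.3500 = 0.7608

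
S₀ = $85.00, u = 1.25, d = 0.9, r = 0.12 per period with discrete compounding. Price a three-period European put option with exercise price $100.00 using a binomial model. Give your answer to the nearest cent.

Risk-neutral probability p = (1 + 0.12 − 0.9)/(1.25 − 0.9) = 0.2200/0.3500 = 0.6286
Terminal stock prices: S_uuu = 166, S_uud = 119.5, S_udd = 86.06, S_ddd = 61.97
Terminal payoffs (K − S): max(-66.02, 0) = 0, max(-19.53, 0) = 0, max(13.94, 0) = 13.94, max(38.03, 0) = 38.03
Node uu (S = 132.8): V_uu = 1/1.12·[0.6286·0.0000 + 0.3714·0.0000] = 0.0000
Node ud (S = 95.62): V_ud = 1/1.12·[0.6286·0.0000 + 0.3714·13.9375] = 4.6221
Node dd (S = 68.85): V_dd = 1/1.12·[0.6286·13.9375 + 0.3714·38.0350] = 20.4357
Node u (S = 106.2): V_u = 1/1.12·[0.6286·0.0000 + 0.3714·4.6221] = 1.5328
Node d (S = 76.5): V_d = 1/1.12·[0.6286·4.6221 + 0.3714·20.4357] = 9.3712
Node 0 (S = 85): V_0 = 1/1.12·[0.6286·1.5328 + 0.3714·9.3712] = 3.9681

$3.97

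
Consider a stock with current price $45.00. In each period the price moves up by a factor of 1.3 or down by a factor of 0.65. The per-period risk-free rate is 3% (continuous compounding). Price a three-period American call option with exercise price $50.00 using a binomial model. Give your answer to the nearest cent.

$8.96

Risk-neutral probability p = (e^0.03 − 0.65)/(1.3 − 0.65) = 0.3805/0.6500 = 0.5853
Terminal stock prices: S_uuu = 98.87, S_uud = 49.43, S_udd = 24.72, S_ddd = 12.36
Terminal payoffs (S − K): max(48.87, 0) = 48.87, max(-0.5675, 0) = 0, max(-25.28, 0) = 0, max(-37.64, 0) = 0
Node uu (S = 76.05): continuation = e^(−0.03)·[0.5853·48.8650 + 0.4147·0.0000] = 27.7561; exercise value = 26.0500 ≤ continuation, so V_uu = 27.7561
Node ud (S = 38.02): continuation = e^(−0.03)·[0.5853·0.0000 + 0.4147·0.0000] = 0.0000; exercise value = 0.0000 ≤ continuation, so V_ud = 0.0000
Node dd (S = 19.01): continuation = e^(−0.03)·[0.5853·0.0000 + 0.4147·0.0000] = 0.0000; exercise value = 0.0000 ≤ continuation, so V_dd = 0.0000
Node u (S = 58.5): continuation = e^(−0.03)·[0.5853·27.7561 + 0.4147·0.0000] = 15.7659; exercise value = 8.5000 ≤ continuation, so V_u = 15.7659
Node d (S = 29.25): continuation = e^(−0.03)·[0.5853·0.0000 + 0.4147·0.0000] = 0.0000; exercise value = 0.0000 ≤ continuation, so V_d = 0.0000
Node 0 (S = 45): continuation = e^(−0.03)·[0.5853·15.7659 + 0.4147·0.0000] = 8.9553; exercise value = 0.0000 ≤ continuation, so V_0 = 8.9553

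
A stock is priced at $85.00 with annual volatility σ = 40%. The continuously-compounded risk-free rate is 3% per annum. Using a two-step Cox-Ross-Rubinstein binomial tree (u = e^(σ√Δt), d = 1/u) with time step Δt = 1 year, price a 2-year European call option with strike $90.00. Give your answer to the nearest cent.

CRR parameters: u = e^(σ√Δt) = e^(0.4·√1) = 1.4918, d = 1/u = 0.6703
Per-period rate: rΔt = 0.03·1 = 0.03, so R = e^0.03 = 1.0305
Risk-neutral probability p = (e^0.03 − 0.6703)/(1.4918 − 0.6703) = 0.3601/0.8215 = 0.4384
Terminal stock prices: S_uu = 189.2, S_ud = 85, S_dd = 38.19
Terminal payoffs (S − K): max(99.17, 0) = 99.17, max(-5, 0) = 0, max(-51.81, 0) = 0
Node u (S = 126.8): V_u = e^(−0.03)·[0.4384·99.1710 + 0.5616·0.0000] = 42.1901
Node d (S = 56.98): V_d = e^(−0.03)·[0.4384·0.0000 + 0.5616·0.0000] = 0.0000
Node 0 (S = 85): V_0 = e^(−0.03)·[0.4384·42.1901 + 0.5616·0.0000] = 17.9488

$17.95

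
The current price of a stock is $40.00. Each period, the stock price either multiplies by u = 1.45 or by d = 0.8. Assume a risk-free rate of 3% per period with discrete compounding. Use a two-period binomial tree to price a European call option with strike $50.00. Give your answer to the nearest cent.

Risk-neutral probability p = (1 + 0.03 − 0.8)/(1.45 − 0.8) = 0.2300/0.6500 = 0.3538
Terminal stock prices: S_uu = 84.1, S_ud = 46.4, S_dd = 25.6
Terminal payoffs (S − K): max(34.1, 0) = 34.1, max(-3.6, 0) = 0, max(-24.4, 0) = 0
Node u (S = 58): V_u = 1/1.03·[0.3538·34.1000 + 0.6462·0.0000] = 11.7147
Node d (S = 32): V_d = 1/1.03·[0.3538·0.0000 + 0.6462·0.0000] = 0.0000
Node 0 (S = 40): V_0 = 1/1.03·[0.3538·11.7147 + 0.6462·0.0000] = 4.0245

$4.02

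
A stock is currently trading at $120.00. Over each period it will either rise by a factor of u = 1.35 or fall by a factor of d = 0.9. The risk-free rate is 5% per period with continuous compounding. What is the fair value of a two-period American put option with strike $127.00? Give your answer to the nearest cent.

Risk-neutral probability p = (e^0.05 − 0.9)/(1.35 − 0.9) = 0.1513/0.4500 = 0.3362
Terminal stock prices: S_uu = 218.7, S_ud = 145.8, S_dd = 97.2
Terminal payoffs (K − S): max(-91.7, 0) = 0, max(-18.8, 0) = 0, max(29.8, 0) = 29.8
Node u (S = 162): continuation = e^(−0.05)·[0.3362·0.0000 + 0.6638·0.0000] = 0.0000; exercise value = 0.0000 ≤ continuation, so V_u = 0.0000
Node d (S = 108): continuation = e^(−0.05)·[0.3362·0.0000 + 0.6638·29.8000] = 18.8177; exercise value = 19.0000 > continuation, so V_d = 19.0000 (exercise)
Node 0 (S = 120): continuation = e^(−0.05)·[0.3362·0.0000 + 0.6638·19.0000] = 11.9979; exercise value = 7.0000 ≤ continuation, so V_0 = 11.9979

$12.00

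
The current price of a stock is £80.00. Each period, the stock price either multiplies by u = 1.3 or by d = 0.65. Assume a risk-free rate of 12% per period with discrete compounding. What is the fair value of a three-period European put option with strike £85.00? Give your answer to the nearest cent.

Risk-neutral probability p = (1 + 0.12 − 0.65)/(1.3 − 0.65) = 0.4700/0.6500 = 0.7231
Terminal stock prices: S_uuu = 175.8, S_uud = 87.88, S_udd = 43.94, S_ddd = 21.97
Terminal payoffs (K − S): max(-90.76, 0) = 0, max(-2.88, 0) = 0, max(41.06, 0) = 41.06, max(63.03, 0) = 63.03
Node uu (S = 135.2): V_uu = 1/1.12·[0.7231·0.0000 + 0.2769·0.0000] = 0.0000
Node ud (S = 67.6): V_ud = 1/1.12·[0.7231·0.0000 + 0.2769·41.0600] = 10.1522
Node dd (S = 33.8): V_dd = 1/1.12·[0.7231·41.0600 + 0.2769·63.0300] = 42.0929
Node u (S = 104): V_u = 1/1.12·[0.7231·0.0000 + 0.2769·10.1522] = 2.5102
Node d (S = 52): V_d = 1/1.12·[0.7231·10.1522 + 0.2769·42.0929] = 16.9619
Node 0 (S = 80): V_0 = 1/1.12·[0.7231·2.5102 + 0.2769·16.9619] = 5.8144

£5.81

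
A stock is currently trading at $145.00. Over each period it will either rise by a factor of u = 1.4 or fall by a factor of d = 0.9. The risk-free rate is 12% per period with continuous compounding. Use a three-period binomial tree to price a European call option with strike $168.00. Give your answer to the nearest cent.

$35.84

Risk-neutral probability p = (e^0.12 − 0.9)/(1.4 − 0.9) = 0.2275/0.5000 = 0.4550
Terminal stock prices: S_uuu = 397.9, S_uud = 255.8, S_udd = 164.4, S_ddd = 105.7
Terminal payoffs (S − K): max(229.9, 0) = 229.9, max(87.78, 0) = 87.78, max(-3.57, 0) = 0, max(-62.29, 0) = 0
Node uu (S = 284.2): V_uu = e^(−0.12)·[0.4550·229.8800 + 0.5450·87.7800] = 135.1974
Node ud (S = 182.7): V_ud = e^(−0.12)·[0.4550·87.7800 + 0.5450·0.0000] = 35.4230
Node dd (S = 117.5): V_dd = e^(−0.12)·[0.4550·0.0000 + 0.5450·0.0000] = 0.0000
Node u (S = 203): V_u = e^(−0.12)·[0.4550·135.1974 + 0.5450·35.4230] = 71.6807
Node d (S = 130.5): V_d = e^(−0.12)·[0.4550·35.4230 + 0.5450·0.0000] = 14.2947
Node 0 (S = 145): V_0 = e^(−0.12)·[0.4550·71.6807 + 0.5450·14.2947] = 35.8360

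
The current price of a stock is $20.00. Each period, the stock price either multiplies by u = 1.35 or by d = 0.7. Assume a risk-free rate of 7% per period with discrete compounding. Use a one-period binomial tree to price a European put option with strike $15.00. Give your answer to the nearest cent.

$0.40

Risk-neutral probability p = (1 + 0.07 − 0.7)/(1.35 − 0.7) = 0.3700/0.6500 = 0.5692
Terminal stock prices: S_u = 27, S_d = 14
Terminal payoffs (K − S): max(-12, 0) = 0, max(1, 0) = 1
Node 0 (S = 20): V_0 = 1/1.07·[0.5692·0.0000 + 0.4308·1.0000] = 0.4026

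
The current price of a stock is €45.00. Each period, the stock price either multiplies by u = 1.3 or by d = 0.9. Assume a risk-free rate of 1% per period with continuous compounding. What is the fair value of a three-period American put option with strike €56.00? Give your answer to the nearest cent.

Risk-neutral probability p = (e^0.01 − 0.9)/(1.3 − 0.9) = 0.1101/0.4000 = 0.2751
Terminal stock prices: S_uuu = 98.87, S_uud = 68.45, S_udd = 47.39, S_ddd = 32.81
Terminal payoffs (K − S): max(-42.87, 0) = 0, max(-12.45, 0) = 0, max(8.615, 0) = 8.615, max(23.19, 0) = 23.19
Node uu (S = 76.05): continuation = e^(−0.01)·[0.2751·0.0000 + 0.7249·0.0000] = 0.0000; exercise value = 0.0000 ≤ continuation, so V_uu = 0.0000
Node ud (S = 52.65): continuation = e^(−0.01)·[0.2751·0.0000 + 0.7249·8.6150] = 6.1827; exercise value = 3.3500 ≤ continuation, so V_ud = 6.1827
Node dd (S = 36.45): continuation = e^(−0.01)·[0.2751·8.6150 + 0.7249·23.1950] = 18.9928; exercise value = 19.5500 > continuation, so V_dd = 19.5500 (exercise)
Node u (S = 58.5): continuation = e^(−0.01)·[0.2751·0.0000 + 0.7249·6.1827] = 4.4371; exercise value = 0.0000 ≤ continuation, so V_u = 4.4371
Node d (S = 40.5): continuation = e^(−0.01)·[0.2751·6.1827 + 0.7249·19.5500] = 15.7144; exercise value = 15.5000 ≤ continuation, so V_d = 15.7144
Node 0 (S = 45): continuation = e^(−0.01)·[0.2751·4.4371 + 0.7249·15.7144] = 12.4862; exercise value = 11.0000 ≤ continuation, so V_0 = 12.4862

€12.49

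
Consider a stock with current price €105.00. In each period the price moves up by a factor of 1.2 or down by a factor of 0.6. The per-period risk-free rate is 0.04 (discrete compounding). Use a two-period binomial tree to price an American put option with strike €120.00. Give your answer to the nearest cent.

Risk-neutral probability p = (1 + 0.04 − 0.6)/(1.2 − 0.6) = 0.4400/0.6000 = 0.7333
Terminal stock prices: S_uu = 151.2, S_ud = 75.6, S_dd = 37.8
Terminal payoffs (K − S): max(-31.2, 0) = 0, max(44.4, 0) = 44.4, max(82.2, 0) = 82.2
Node u (S = 126): continuation = 1/1.04·[0.7333·0.0000 + 0.2667·44.4000] = 11.3846; exercise value = 0.0000 ≤ continuation, so V_u = 11.3846
Node d (S = 63): continuation = 1/1.04·[0.7333·44.4000 + 0.2667·82.2000] = 52.3846; exercise value = 57.0000 > continuation, so V_d = 57.0000 (exercise)
Node 0 (S = 105): continuation = 1/1.04·[0.7333·11.3846 + 0.2667·57.0000] = 22.6430; exercise value = 15.0000 ≤ continuation, so V_0 = 22.6430

€22.64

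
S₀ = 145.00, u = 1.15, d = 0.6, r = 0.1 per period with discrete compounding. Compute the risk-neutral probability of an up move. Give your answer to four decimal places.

p = 0.9091

Risk-neutral probability p = (1 + 0.1 − 0.6)/(1.15 − 0.6) = 0.5000/0.5500 = 0.9091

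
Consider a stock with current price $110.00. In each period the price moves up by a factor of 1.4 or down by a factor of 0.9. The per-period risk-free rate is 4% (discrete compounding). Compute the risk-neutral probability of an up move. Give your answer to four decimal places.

p = 0.2800

Risk-neutral probability p = (1 + 0.04 − 0.9)/(1.4 − 0.9) = 0.1400/0.5000 = 0.2800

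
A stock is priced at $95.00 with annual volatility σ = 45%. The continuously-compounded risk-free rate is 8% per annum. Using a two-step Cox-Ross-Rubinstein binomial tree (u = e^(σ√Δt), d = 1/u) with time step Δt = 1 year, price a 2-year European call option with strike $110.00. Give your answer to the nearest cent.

CRR parameters: u = e^(σ√Δt) = e^(0.45·√1) = 1.5683, d = 1/u = 0.6376
Per-period rate: rΔt = 0.08·1 = 0.08, so R = e^0.08 = 1.0833
Risk-neutral probability p = (e^0.08 − 0.6376)/(1.5683 − 0.6376) = 0.4457/0.9307 = 0.4789
Terminal stock prices: S_uu = 233.7, S_ud = 95, S_dd = 38.62
Terminal payoffs (S − K): max(123.7, 0) = 123.7, max(-15, 0) = 0, max(-71.38, 0) = 0
Node u (S = 149): V_u = e^(−0.08)·[0.4789·123.6623 + 0.5211·0.0000] = 54.6631
Node d (S = 60.57): V_d = e^(−0.08)·[0.4789·0.0000 + 0.5211·0.0000] = 0.0000
Node 0 (S = 95): V_0 = e^(−0.08)·[0.4789·54.6631 + 0.5211·0.0000] = 24.1630

$24.16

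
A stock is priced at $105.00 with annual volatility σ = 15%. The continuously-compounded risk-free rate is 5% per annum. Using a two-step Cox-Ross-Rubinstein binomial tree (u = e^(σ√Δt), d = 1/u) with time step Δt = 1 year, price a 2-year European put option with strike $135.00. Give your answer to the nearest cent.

$19.59

CRR parameters: u = e^(σ√Δt) = e^(0.15·√1) = 1.1618, d = 1/u = 0.8607
Per-period rate: rΔt = 0.05·1 = 0.05, so R = e^0.05 = 1.0513
Risk-neutral probability p = (e^0.05 − 0.8607)/(1.1618 − 0.8607) = 0.1906/0.3011 = 0.6328
Terminal stock prices: S_uu = 141.7, S_ud = 105, S_dd = 77.79
Terminal payoffs (K − S): max(-6.735, 0) = 0, max(30, 0) = 30, max(57.21, 0) = 57.21
Node u (S = 122): V_u = e^(−0.05)·[0.6328·0.0000 + 0.3672·30.0000] = 10.4778
Node d (S = 90.37): V_d = e^(−0.05)·[0.6328·30.0000 + 0.3672·57.2141] = 38.0416
Node 0 (S = 105): V_0 = e^(−0.05)·[0.6328·10.4778 + 0.3672·38.0416] = 19.5937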